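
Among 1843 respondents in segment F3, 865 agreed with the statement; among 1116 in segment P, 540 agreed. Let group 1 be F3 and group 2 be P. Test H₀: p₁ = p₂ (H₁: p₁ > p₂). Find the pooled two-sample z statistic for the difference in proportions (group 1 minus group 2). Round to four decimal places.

p̂₁ = 865/1843 = 0.469343, p̂₂ = 540/1116 = 0.483871.
Pooled p̂ = (865+540)/(1843+1116) = 1405/2959 = 0.474823.
SE = √(0.249366 × 0.00143865) = 0.018941.
z = (0.469343 − 0.483871)/0.018941 = -0.014528/0.018941 = -0.7670.
p-value = P(Z > -0.767) ≈ 0.7785.

z = -0.7670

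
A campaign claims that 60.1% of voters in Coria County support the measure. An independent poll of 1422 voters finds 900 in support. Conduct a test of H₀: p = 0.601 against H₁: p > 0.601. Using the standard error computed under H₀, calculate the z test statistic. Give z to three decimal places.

z = 2.457

p̂ = 900/1422 = 0.63291.
Standard error under H₀: √(0.601×0.399/1422) = 0.01299.
z = (0.63291 − 0.601)/0.01299 = 0.03191/0.01299 = 2.457.
p-value = P(Z > 2.457) ≈ 0.0070.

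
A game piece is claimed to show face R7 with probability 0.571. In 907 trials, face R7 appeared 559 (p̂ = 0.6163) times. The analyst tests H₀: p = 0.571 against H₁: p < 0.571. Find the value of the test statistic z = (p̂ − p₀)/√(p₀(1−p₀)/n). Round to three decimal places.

p̂ = 559/907 ≈ 0.61632.
SE = √(p₀(1−p₀)/n) = √(0.24496/907) = 0.01643.
z = (0.61632 − 0.571)/0.01643 = 0.04532/0.01643 = 2.758.
p-value = P(Z < 2.758) ≈ 0.9971.

z = 2.758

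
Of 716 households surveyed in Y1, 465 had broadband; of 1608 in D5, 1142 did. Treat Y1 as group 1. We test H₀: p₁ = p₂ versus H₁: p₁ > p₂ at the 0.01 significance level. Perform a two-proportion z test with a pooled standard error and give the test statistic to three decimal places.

p̂₁ = 465/716 = 0.64944, p̂₂ = 1142/1608 = 0.71020.
Pooled p̂ = (465+1142)/(716+1608) = 1607/2324 = 0.69148.
SE = √(p̂(1−p̂)(1/n₁+1/n₂)) = √(0.69148·0.30852·0.00201854) = √(0.000430626) = 0.02075.
z = (0.64944 − 0.71020)/0.02075 = -0.06076/0.02075 = -2.928.
p-value = P(Z > -2.928) ≈ 0.9983, so at α = 0.01 we fail to reject H₀.

z = -2.928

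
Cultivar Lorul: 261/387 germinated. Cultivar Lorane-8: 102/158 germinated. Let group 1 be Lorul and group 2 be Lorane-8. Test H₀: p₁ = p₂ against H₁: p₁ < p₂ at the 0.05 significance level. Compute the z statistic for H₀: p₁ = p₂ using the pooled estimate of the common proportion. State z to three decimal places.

p̂₁ = 261/387 = 0.67442, p̂₂ = 102/158 = 0.64557.
Pooled p̂ = (261+102)/(387+158) = 363/545 = 0.66606.
SE = √(0.222426 × 0.00891309) = 0.04453.
z = (0.67442 − 0.64557)/0.04453 = 0.02885/0.04453 = 0.648.
p-value = P(Z < 0.648) ≈ 0.7415, so at α = 0.05 we fail to reject H₀.

z = 0.648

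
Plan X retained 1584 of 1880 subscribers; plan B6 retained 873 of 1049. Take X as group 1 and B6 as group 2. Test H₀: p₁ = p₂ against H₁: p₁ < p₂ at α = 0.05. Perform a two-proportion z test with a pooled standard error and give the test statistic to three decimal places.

p̂₁ = 1584/1880 ≈ 0.84255, p̂₂ = 873/1049 ≈ 0.83222.
Pooled p̂ = (1584+873)/(1880+1049) = 2457/2929 = 0.83885.
SE = √(0.135179 × 0.0014852) = 0.01417.
z = (0.84255 − 0.83222)/0.01417 = 0.01033/0.01417 = 0.729.
p-value = P(Z < 0.729) ≈ 0.7671, so at α = 0.05 we fail to reject H₀.

z = 0.729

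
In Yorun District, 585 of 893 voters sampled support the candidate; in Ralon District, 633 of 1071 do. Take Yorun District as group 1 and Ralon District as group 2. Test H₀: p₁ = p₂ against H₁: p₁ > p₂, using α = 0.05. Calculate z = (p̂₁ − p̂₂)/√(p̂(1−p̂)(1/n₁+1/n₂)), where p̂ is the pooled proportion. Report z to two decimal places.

z = 2.91

p̂₁ = 585/893 ≈ 0.6551, p̂₂ = 633/1071 ≈ 0.5910.
Pooled p̂ = (585+633)/(893+1071) = 1218/1964 = 0.6202.
SE = √(0.235561 × 0.00205353) = 0.0220.
z = (0.6551 − 0.5910)/0.0220 = 0.0641/0.0220 = 2.91.
p-value = P(Z > 2.913) ≈ 0.0018, so at α = 0.05 we reject H₀.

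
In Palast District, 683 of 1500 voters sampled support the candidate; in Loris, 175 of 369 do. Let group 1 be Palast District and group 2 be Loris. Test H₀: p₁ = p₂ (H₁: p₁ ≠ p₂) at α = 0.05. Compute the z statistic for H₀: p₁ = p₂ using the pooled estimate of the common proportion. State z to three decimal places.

p̂₁ = 683/1500 ≈ 0.45533, p̂₂ = 175/369 ≈ 0.47425.
Pooled p̂ = (683+175)/(1500+369) = 858/1869 = 0.45907.
SE = √(0.248325 × 0.00337669) = 0.02896.
z = (0.45533 − 0.47425)/0.02896 = -0.01892/0.02896 = -0.653.
p-value = 2·P(Z > 0.653) ≈ 0.5135; since p > α = 0.05, fail to reject H₀.

z = -0.653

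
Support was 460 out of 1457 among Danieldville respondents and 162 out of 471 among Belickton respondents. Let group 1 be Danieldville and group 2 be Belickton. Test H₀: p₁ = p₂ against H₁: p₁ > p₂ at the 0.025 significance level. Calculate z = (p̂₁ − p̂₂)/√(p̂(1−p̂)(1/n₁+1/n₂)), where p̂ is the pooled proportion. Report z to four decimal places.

p̂₁ = 460/1457 ≈ 0.315717, p̂₂ = 162/471 ≈ 0.343949.
Pooled p̂ = (460+162)/(1457+471) = 622/1928 = 0.322614.
SE = √(0.218534 × 0.00280948) = 0.024778.
z = (0.315717 − 0.343949)/0.024778 = -0.028232/0.024778 = -1.1394.
p-value = P(Z > -1.139) ≈ 0.8727, so at α = 0.025 we fail to reject H₀.

z = -1.1394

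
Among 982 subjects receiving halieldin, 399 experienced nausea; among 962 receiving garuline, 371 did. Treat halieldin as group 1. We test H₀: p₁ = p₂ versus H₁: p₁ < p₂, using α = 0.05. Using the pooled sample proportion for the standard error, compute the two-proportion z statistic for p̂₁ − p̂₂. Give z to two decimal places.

z = 0.93

p̂₁ = 399/982 = 0.4063, p̂₂ = 371/962 = 0.3857.
Pooled p̂ = (399+371)/(982+962) = 770/1944 = 0.3961.
SE = √(p̂(1−p̂)(1/n₁+1/n₂)) = √(0.3961·0.6039·0.00205783) = √(0.000492239) = 0.0222.
z = (0.4063 − 0.3857)/0.0222 = 0.0206/0.0222 = 0.93.
p-value = P(Z < 0.931) ≈ 0.8241. With α = 0.05, fail to reject H₀.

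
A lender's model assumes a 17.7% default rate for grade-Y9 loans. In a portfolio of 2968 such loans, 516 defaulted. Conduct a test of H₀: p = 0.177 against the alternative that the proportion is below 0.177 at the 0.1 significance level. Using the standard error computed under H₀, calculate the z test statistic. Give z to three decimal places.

z = -0.449

p̂ = 516/2968 ≈ 0.17385.
SE = √(p₀(1−p₀)/n) = √(0.14567/2968) = 0.00701.
z = (0.17385 − 0.177)/0.00701 = -0.00315/0.00701 = -0.449.
p-value = P(Z < -0.449) ≈ 0.3267. With α = 0.1, fail to reject H₀.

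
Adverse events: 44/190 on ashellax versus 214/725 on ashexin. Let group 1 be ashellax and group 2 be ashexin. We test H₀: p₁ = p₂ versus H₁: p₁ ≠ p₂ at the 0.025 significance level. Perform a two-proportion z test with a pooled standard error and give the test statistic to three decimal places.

p̂₁ = 44/190 = 0.23158, p̂₂ = 214/725 = 0.29517.
Pooled p̂ = (44+214)/(190+725) = 258/915 = 0.28197.
SE = √(p̂(1−p̂)(1/n₁+1/n₂)) = √(0.28197·0.71803·0.00664247) = √(0.00134485) = 0.03667.
z = (0.23158 − 0.29517)/0.03667 = -0.06359/0.03667 = -1.734.
Two-sided p-value ≈ 2·Φ(−1.734) = 0.0829; since p > α = 0.025, fail to reject H₀.

z = -1.734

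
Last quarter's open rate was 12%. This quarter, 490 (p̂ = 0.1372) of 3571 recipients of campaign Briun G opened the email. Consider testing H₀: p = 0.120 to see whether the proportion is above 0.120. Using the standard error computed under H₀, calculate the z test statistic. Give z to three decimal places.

p̂ = 490/3571 ≈ 0.137216.
Under H₀, SE = √(0.12·0.88/3571) = √(2.95715e-05) = 0.005438.
z = (0.137216 − 0.12)/0.005438 = 0.017216/0.005438 = 3.166.
p-value = P(Z > 3.166) ≈ 0.0008.

z = 3.166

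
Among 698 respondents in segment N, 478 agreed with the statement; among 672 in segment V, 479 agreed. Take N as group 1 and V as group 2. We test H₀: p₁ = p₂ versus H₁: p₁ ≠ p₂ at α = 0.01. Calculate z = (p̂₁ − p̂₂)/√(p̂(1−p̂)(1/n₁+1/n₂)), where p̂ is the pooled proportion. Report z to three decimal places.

z = -1.128

p̂₁ = 478/698 ≈ 0.684814, p̂₂ = 479/672 ≈ 0.712798.
Pooled p̂ = (478+479)/(698+672) = 957/1370 = 0.698540.
SE = √(0.210582 × 0.00292076) = 0.024800.
z = (0.684814 − 0.712798)/0.024800 = -0.027984/0.024800 = -1.128.
Two-sided p-value ≈ 2·Φ(−1.128) = 0.2592; since p > α = 0.01, fail to reject H₀.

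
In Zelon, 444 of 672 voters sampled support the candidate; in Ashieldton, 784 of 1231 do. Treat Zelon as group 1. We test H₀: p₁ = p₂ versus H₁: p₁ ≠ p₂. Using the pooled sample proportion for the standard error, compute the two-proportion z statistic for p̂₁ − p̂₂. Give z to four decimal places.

p̂₁ = 444/672 = 0.6607143, p̂₂ = 784/1231 = 0.6368806.
Pooled p̂ = (444+784)/(672+1231) = 1228/1903 = 0.6452969.
SE = √(0.228889 × 0.00230044) = 0.0229466.
z = (0.6607143 − 0.6368806)/0.0229466 = 0.0238337/0.0229466 = 1.0387.

z = 1.0387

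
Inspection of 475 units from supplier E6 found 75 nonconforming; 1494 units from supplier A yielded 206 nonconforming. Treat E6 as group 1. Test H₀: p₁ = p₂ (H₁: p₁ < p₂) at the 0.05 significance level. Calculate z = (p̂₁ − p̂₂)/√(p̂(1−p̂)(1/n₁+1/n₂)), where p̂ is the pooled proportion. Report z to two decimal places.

p̂₁ = 75/475 = 0.1579, p̂₂ = 206/1494 = 0.1379.
Pooled p̂ = (75+206)/(475+1494) = 281/1969 = 0.1427.
SE = √(p̂(1−p̂)(1/n₁+1/n₂)) = √(0.1427·0.8573·0.00277461) = √(0.00033946) = 0.0184.
z = (0.1579 − 0.1379)/0.0184 = 0.0200/0.0184 = 1.09.
p-value = P(Z < 1.086) ≈ 0.8613, so at α = 0.05 we fail to reject H₀.

z = 1.09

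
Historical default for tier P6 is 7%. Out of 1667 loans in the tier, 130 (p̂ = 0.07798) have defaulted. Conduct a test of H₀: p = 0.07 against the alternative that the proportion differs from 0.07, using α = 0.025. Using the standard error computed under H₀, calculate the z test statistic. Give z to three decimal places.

z = 1.278

p̂ = 130/1667 = 0.077984.
SE = √(p₀(1−p₀)/n) = √(0.0651/1667) = 0.006249.
z = (0.077984 − 0.07)/0.006249 = 0.007984/0.006249 = 1.278.
p-value = 2·P(Z > 1.278) ≈ 0.2014. With α = 0.025, fail to reject H₀.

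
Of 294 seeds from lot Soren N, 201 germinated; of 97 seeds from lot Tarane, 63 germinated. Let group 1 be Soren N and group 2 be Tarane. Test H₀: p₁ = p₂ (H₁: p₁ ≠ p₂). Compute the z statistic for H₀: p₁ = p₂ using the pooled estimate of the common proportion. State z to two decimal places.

p̂₁ = 201/294 ≈ 0.6837, p̂₂ = 63/97 ≈ 0.6495.
Pooled p̂ = (201+63)/(294+97) = 264/391 = 0.6752.
SE = √(0.219308 × 0.0137106) = 0.0548.
z = (0.6837 − 0.6495)/0.0548 = 0.0342/0.0548 = 0.62.
p-value = 2·P(Z > 0.623) ≈ 0.5330.

z = 0.62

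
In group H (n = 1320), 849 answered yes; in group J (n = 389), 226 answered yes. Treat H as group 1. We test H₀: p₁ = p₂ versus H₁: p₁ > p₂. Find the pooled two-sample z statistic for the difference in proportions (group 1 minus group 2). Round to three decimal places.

p̂₁ = 849/1320 = 0.64318, p̂₂ = 226/389 = 0.58098.
Pooled p̂ = (849+226)/(1320+389) = 1075/1709 = 0.62902.
SE = √(0.233353 × 0.00332827) = 0.02787.
z = (0.64318 − 0.58098)/0.02787 = 0.06220/0.02787 = 2.232.

z = 2.232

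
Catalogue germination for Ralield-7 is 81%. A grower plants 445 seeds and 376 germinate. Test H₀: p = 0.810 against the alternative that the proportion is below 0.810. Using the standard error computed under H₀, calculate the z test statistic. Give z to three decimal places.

z = 1.879

p̂ = 376/445 = 0.844944.
Under H₀, SE = √(0.81·0.19/445) = √(0.000345843) = 0.018597.
z = (0.844944 − 0.81)/0.018597 = 0.034944/0.018597 = 1.879.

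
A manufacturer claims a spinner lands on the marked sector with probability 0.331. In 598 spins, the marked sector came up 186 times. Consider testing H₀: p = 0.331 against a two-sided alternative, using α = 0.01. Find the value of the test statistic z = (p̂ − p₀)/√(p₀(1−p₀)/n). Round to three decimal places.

p̂ = 186/598 = 0.31104.
SE = √(p₀(1−p₀)/n) = √(0.22144/598) = 0.01924.
z = (0.31104 − 0.331)/0.01924 = -0.01996/0.01924 = -1.037.
Two-sided p-value ≈ 2·Φ(−1.037) = 0.2995. With α = 0.01, fail to reject H₀.

z = -1.037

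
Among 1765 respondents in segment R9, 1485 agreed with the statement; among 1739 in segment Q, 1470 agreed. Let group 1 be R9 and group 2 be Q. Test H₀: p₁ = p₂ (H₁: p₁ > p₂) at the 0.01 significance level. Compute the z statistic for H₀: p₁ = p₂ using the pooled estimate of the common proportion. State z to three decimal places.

z = -0.322

p̂₁ = 1485/1765 = 0.84136, p̂₂ = 1470/1739 = 0.84531.
Pooled p̂ = (1485+1470)/(1765+1739) = 2955/3504 = 0.84332.
SE = √(0.13213 × 0.00114162) = 0.01228.
z = (0.84136 − 0.84531)/0.01228 = -0.00395/0.01228 = -0.322.
p-value = P(Z > -0.322) ≈ 0.6262, so at α = 0.01 we fail to reject H₀.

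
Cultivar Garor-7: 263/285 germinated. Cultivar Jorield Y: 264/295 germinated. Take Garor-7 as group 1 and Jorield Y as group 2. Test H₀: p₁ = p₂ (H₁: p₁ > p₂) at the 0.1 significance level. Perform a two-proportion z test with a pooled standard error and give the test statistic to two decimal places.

z = 1.17

p̂₁ = 263/285 = 0.9228, p̂₂ = 264/295 = 0.8949.
Pooled p̂ = (263+264)/(285+295) = 527/580 = 0.9086.
SE = √(p̂(1−p̂)(1/n₁+1/n₂)) = √(0.9086·0.0914·0.0068986) = √(0.000572785) = 0.0239.
z = (0.9228 − 0.8949)/0.0239 = 0.0279/0.0239 = 1.17.
p-value = P(Z > 1.165) ≈ 0.1219, so at α = 0.1 we fail to reject H₀.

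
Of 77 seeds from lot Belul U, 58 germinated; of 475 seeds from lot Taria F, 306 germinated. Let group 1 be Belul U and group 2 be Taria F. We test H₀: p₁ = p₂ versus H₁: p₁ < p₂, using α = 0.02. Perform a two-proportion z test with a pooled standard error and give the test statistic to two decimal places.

p̂₁ = 58/77 ≈ 0.7532, p̂₂ = 306/475 ≈ 0.6442.
Pooled p̂ = (58+306)/(77+475) = 364/552 = 0.6594.
SE = √(p̂(1−p̂)(1/n₁+1/n₂)) = √(0.6594·0.3406·0.0150923) = √(0.0033895) = 0.0582.
z = (0.7532 − 0.6442)/0.0582 = 0.1090/0.0582 = 1.87.
p-value = P(Z < 1.873) ≈ 0.9695. With α = 0.02, fail to reject H₀.

z = 1.87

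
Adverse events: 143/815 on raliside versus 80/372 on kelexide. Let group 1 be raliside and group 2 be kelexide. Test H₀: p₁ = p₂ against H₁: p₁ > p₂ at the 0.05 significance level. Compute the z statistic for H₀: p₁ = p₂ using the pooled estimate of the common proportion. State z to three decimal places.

z = -1.620

p̂₁ = 143/815 = 0.17546, p̂₂ = 80/372 = 0.21505.
Pooled p̂ = (143+80)/(815+372) = 223/1187 = 0.18787.
SE = √(0.152574 × 0.00391517) = 0.02444.
z = (0.17546 − 0.21505)/0.02444 = -0.03959/0.02444 = -1.620.
p-value = P(Z > -1.620) ≈ 0.9474; since p > α = 0.05, fail to reject H₀.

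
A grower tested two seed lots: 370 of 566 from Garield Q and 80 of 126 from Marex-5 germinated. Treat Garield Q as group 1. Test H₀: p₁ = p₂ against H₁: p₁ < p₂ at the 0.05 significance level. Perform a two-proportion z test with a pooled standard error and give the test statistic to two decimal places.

z = 0.40

p̂₁ = 370/566 = 0.6537, p̂₂ = 80/126 = 0.6349.
Pooled p̂ = (370+80)/(566+126) = 450/692 = 0.6503.
SE = √(p̂(1−p̂)(1/n₁+1/n₂)) = √(0.6503·0.3497·0.00970329) = √(0.00220666) = 0.0470.
z = (0.6537 − 0.6349)/0.0470 = 0.0188/0.0470 = 0.40.
p-value = P(Z < 0.400) ≈ 0.6554; since p > α = 0.05, fail to reject H₀.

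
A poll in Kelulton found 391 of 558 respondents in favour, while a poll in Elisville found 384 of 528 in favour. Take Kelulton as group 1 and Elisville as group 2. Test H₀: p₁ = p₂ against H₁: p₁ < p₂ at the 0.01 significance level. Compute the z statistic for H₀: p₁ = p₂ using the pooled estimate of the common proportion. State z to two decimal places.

z = -0.97

p̂₁ = 391/558 ≈ 0.7007, p̂₂ = 384/528 ≈ 0.7273.
Pooled p̂ = (391+384)/(558+528) = 775/1086 = 0.7136.
SE = √(p̂(1−p̂)(1/n₁+1/n₂)) = √(0.7136·0.2864·0.00368605) = √(0.000753293) = 0.0274.
z = (0.7007 − 0.7273)/0.0274 = -0.0266/0.0274 = -0.97.
p-value = P(Z < -0.968) ≈ 0.1666; since p > α = 0.01, fail to reject H₀.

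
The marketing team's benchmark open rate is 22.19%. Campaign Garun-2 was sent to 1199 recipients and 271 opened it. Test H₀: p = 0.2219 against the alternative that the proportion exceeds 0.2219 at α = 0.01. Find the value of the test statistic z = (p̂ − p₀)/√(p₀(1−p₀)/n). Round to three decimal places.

p̂ = 271/1199 ≈ 0.22602.
Under H₀, SE = √(0.2219·0.7781/1199) = √(0.000144004) = 0.01200.
z = (0.22602 − 0.2219)/0.01200 = 0.00412/0.01200 = 0.343.
p-value = P(Z > 0.343) ≈ 0.3656; since p > α = 0.01, fail to reject H₀.

z = 0.343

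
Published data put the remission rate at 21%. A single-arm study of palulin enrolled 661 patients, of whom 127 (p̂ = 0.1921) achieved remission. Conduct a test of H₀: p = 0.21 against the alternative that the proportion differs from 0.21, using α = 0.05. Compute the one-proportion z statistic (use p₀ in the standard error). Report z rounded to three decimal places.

z = -1.128

p̂ = 127/661 = 0.19213.
Under H₀, SE = √(0.21·0.79/661) = √(0.000250983) = 0.01584.
z = (0.19213 − 0.21)/0.01584 = -0.01787/0.01584 = -1.128.
p-value = 2·P(Z > 1.128) ≈ 0.2594. With α = 0.05, fail to reject H₀.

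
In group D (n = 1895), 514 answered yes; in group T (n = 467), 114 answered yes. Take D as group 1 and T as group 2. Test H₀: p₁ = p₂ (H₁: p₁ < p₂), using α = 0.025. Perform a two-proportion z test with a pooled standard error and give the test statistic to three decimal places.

p̂₁ = 514/1895 ≈ 0.27124, p̂₂ = 114/467 ≈ 0.24411.
Pooled p̂ = (514+114)/(1895+467) = 628/2362 = 0.26588.
SE = √(0.195186 × 0.00266903) = 0.02282.
z = (0.27124 − 0.24411)/0.02282 = 0.02713/0.02282 = 1.189.
p-value = P(Z < 1.189) ≈ 0.8827. With α = 0.025, fail to reject H₀.

z = 1.189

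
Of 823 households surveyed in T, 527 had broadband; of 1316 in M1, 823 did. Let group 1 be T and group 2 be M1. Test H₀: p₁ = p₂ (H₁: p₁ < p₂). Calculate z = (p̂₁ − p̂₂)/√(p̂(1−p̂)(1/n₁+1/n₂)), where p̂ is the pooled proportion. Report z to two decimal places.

p̂₁ = 527/823 = 0.6403, p̂₂ = 823/1316 = 0.6254.
Pooled p̂ = (527+823)/(823+1316) = 1350/2139 = 0.6311.
SE = √(p̂(1−p̂)(1/n₁+1/n₂)) = √(0.6311·0.3689·0.00197495) = √(0.000459774) = 0.0214.
z = (0.6403 − 0.6254)/0.0214 = 0.0149/0.0214 = 0.70.
p-value = P(Z < 0.698) ≈ 0.7573.

z = 0.70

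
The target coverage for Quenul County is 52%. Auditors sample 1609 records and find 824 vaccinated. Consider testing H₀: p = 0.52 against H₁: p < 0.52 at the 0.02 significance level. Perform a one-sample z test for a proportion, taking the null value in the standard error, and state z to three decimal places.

z = -0.633

p̂ = 824/1609 ≈ 0.512119.
Under H₀, SE = √(0.52·0.48/1609) = √(0.000155127) = 0.012455.
z = (0.512119 − 0.52)/0.012455 = -0.007881/0.012455 = -0.633.
p-value = P(Z < -0.633) ≈ 0.2635; since p > α = 0.02, fail to reject H₀.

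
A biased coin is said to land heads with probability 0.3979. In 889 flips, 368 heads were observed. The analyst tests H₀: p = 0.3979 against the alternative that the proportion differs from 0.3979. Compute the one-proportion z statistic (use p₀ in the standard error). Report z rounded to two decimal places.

p̂ = 368/889 = 0.4139.
Standard error under H₀: √(0.3979×0.6021/889) = 0.0164.
z = (0.4139 − 0.3979)/0.0164 = 0.0160/0.0164 = 0.98.
Two-sided p-value ≈ 2·Φ(−0.978) = 0.3283.

z = 0.98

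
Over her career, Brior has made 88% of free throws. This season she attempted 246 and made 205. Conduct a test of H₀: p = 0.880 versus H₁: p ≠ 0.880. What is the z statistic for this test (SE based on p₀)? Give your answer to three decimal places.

z = -2.252

p̂ = 205/246 = 0.83333.
Under H₀, SE = √(0.88·0.12/246) = √(0.000429268) = 0.02072.
z = (0.83333 − 0.88)/0.02072 = -0.04667/0.02072 = -2.252.
Two-sided p-value ≈ 2·Φ(−2.252) = 0.0243.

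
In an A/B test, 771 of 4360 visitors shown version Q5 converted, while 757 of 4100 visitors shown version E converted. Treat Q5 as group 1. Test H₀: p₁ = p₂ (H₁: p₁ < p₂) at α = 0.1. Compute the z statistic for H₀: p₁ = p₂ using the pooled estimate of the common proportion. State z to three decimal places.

p̂₁ = 771/4360 = 0.17683, p̂₂ = 757/4100 = 0.18463.
Pooled p̂ = (771+757)/(4360+4100) = 1528/8460 = 0.18061.
SE = √(0.147993 × 0.00047326) = 0.00837.
z = (0.17683 − 0.18463)/0.00837 = -0.00780/0.00837 = -0.932.
p-value = P(Z < -0.932) ≈ 0.1757. With α = 0.1, fail to reject H₀.

z = -0.932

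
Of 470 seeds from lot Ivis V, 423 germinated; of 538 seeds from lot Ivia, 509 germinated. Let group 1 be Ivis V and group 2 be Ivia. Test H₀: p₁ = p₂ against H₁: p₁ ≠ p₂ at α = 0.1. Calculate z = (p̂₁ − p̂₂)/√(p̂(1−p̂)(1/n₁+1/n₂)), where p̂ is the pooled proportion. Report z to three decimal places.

p̂₁ = 423/470 ≈ 0.90000, p̂₂ = 509/538 ≈ 0.94610.
Pooled p̂ = (423+509)/(470+538) = 932/1008 = 0.92460.
SE = √(0.0697121 × 0.0039864) = 0.01667.
z = (0.90000 − 0.94610)/0.01667 = -0.04610/0.01667 = -2.765.
Two-sided p-value ≈ 2·Φ(−2.765) = 0.0057, so at α = 0.1 we reject H₀.

z = -2.765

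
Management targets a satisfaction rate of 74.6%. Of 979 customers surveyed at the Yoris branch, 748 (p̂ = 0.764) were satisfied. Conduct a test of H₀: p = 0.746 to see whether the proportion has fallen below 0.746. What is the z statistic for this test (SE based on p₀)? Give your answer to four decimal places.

p̂ = 748/979 = 0.764045.
Standard error under H₀: √(0.746×0.254/979) = 0.013912.
z = (0.764045 − 0.746)/0.013912 = 0.018045/0.013912 = 1.2971.
p-value = P(Z < 1.297) ≈ 0.9027.

z = 1.2971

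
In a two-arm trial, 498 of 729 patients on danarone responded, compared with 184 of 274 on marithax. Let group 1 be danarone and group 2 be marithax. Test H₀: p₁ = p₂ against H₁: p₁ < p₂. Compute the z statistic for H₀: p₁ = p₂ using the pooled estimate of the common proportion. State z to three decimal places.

z = 0.351

p̂₁ = 498/729 ≈ 0.68313, p̂₂ = 184/274 ≈ 0.67153.
Pooled p̂ = (498+184)/(729+274) = 682/1003 = 0.67996.
SE = √(0.217614 × 0.00502138) = 0.03306.
z = (0.68313 − 0.67153)/0.03306 = 0.01160/0.03306 = 0.351.
p-value = P(Z < 0.351) ≈ 0.6371.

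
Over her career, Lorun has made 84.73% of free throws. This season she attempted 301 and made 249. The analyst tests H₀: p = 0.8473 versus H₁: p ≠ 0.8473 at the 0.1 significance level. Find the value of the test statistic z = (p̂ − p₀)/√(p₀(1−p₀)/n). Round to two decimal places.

p̂ = 249/301 = 0.8272.
Standard error under H₀: √(0.8473×0.1527/301) = 0.0207.
z = (0.8272 − 0.8473)/0.0207 = -0.0201/0.0207 = -0.97.
Two-sided p-value ≈ 2·Φ(−0.967) = 0.3333. With α = 0.1, fail to reject H₀.

z = -0.97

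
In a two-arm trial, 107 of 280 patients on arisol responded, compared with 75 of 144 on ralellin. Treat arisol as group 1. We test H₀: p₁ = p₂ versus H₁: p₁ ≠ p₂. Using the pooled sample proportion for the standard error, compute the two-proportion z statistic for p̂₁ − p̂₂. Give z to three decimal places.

p̂₁ = 107/280 = 0.38214, p̂₂ = 75/144 = 0.52083.
Pooled p̂ = (107+75)/(280+144) = 182/424 = 0.42925.
SE = √(0.244994 × 0.0105159) = 0.05076.
z = (0.38214 − 0.52083)/0.05076 = -0.13869/0.05076 = -2.732.

z = -2.732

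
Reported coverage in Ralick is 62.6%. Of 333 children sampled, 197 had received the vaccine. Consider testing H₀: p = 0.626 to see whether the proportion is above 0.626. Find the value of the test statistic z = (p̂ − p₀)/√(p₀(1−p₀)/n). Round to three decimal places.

z = -1.298

p̂ = 197/333 ≈ 0.59159.
Standard error under H₀: √(0.626×0.374/333) = 0.02652.
z = (0.59159 − 0.626)/0.02652 = -0.03441/0.02652 = -1.298.
p-value = P(Z > -1.298) ≈ 0.9028.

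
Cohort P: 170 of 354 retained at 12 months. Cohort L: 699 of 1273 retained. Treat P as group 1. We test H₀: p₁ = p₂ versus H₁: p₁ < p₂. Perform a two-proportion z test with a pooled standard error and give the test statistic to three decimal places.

z = -2.298

p̂₁ = 170/354 ≈ 0.48023, p̂₂ = 699/1273 ≈ 0.54910.
Pooled p̂ = (170+699)/(354+1273) = 869/1627 = 0.53411.
SE = √(0.248836 × 0.0036104) = 0.02997.
z = (0.48023 − 0.54910)/0.02997 = -0.06887/0.02997 = -2.298.
p-value = P(Z < -2.298) ≈ 0.0108.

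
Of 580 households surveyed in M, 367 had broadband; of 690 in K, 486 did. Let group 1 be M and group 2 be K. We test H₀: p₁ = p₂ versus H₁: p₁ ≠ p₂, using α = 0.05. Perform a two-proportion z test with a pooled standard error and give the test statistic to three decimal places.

z = -2.706

p̂₁ = 367/580 = 0.632759, p̂₂ = 486/690 = 0.704348.
Pooled p̂ = (367+486)/(580+690) = 853/1270 = 0.671654.
SE = √(p̂(1−p̂)(1/n₁+1/n₂)) = √(0.671654·0.328346·0.00317341) = √(0.000699849) = 0.026455.
z = (0.632759 − 0.704348)/0.026455 = -0.071589/0.026455 = -2.706.
p-value = 2·P(Z > 2.706) ≈ 0.0068, so at α = 0.05 we reject H₀.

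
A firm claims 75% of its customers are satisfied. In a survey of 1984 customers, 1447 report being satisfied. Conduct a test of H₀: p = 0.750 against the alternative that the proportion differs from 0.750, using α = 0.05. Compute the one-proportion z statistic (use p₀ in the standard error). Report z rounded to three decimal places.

z = -2.126

p̂ = 1447/1984 = 0.729335.
SE = √(p₀(1−p₀)/n) = √(0.1875/1984) = 0.009721.
z = (0.729335 − 0.75)/0.009721 = -0.020665/0.009721 = -2.126.
Two-sided p-value ≈ 2·Φ(−2.126) = 0.0335, so at α = 0.05 we reject H₀.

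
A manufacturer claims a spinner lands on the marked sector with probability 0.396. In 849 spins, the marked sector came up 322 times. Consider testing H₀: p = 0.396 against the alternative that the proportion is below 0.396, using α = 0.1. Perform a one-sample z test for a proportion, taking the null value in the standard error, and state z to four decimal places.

p̂ = 322/849 = 0.3792697.
SE = √(p₀(1−p₀)/n) = √(0.23918/849) = 0.0167846.
z = (0.3792697 − 0.396)/0.0167846 = -0.0167303/0.0167846 = -0.9968.
p-value = P(Z < -0.997) ≈ 0.1594, so at α = 0.1 we fail to reject H₀.

z = -0.9968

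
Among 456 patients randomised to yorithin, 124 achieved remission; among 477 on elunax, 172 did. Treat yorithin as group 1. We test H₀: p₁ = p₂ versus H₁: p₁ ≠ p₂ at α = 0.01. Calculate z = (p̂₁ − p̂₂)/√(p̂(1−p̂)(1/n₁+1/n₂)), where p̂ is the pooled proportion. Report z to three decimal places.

z = -2.909

p̂₁ = 124/456 = 0.27193, p̂₂ = 172/477 = 0.36059.
Pooled p̂ = (124+172)/(456+477) = 296/933 = 0.31726.
SE = √(p̂(1−p̂)(1/n₁+1/n₂)) = √(0.31726·0.68274·0.00428942) = √(0.000929108) = 0.03048.
z = (0.27193 − 0.36059)/0.03048 = -0.08866/0.03048 = -2.909.
p-value = 2·P(Z > 2.909) ≈ 0.0036. With α = 0.01, reject H₀.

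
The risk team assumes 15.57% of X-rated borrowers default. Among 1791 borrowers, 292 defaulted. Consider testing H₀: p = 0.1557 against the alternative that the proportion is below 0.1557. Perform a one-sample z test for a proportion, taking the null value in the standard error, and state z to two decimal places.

z = 0.86

p̂ = 292/1791 = 0.16304.
SE = √(p₀(1−p₀)/n) = √(0.13146/1791) = 0.00857.
z = (0.16304 − 0.1557)/0.00857 = 0.00734/0.00857 = 0.86.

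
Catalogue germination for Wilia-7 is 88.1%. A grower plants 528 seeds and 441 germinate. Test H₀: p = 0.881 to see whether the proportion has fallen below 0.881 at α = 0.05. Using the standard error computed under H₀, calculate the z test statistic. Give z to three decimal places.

z = -3.248

p̂ = 441/528 = 0.83523.
SE = √(p₀(1−p₀)/n) = √(0.10484/528) = 0.01409.
z = (0.83523 − 0.881)/0.01409 = -0.04577/0.01409 = -3.248.
p-value = P(Z < -3.248) ≈ 0.0006, so at α = 0.05 we reject H₀.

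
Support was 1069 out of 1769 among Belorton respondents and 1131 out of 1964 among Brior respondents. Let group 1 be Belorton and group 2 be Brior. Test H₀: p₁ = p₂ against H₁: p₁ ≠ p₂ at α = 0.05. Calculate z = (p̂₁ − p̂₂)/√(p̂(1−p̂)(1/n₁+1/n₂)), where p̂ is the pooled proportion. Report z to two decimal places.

p̂₁ = 1069/1769 = 0.6043, p̂₂ = 1131/1964 = 0.5759.
Pooled p̂ = (1069+1131)/(1769+1964) = 2200/3733 = 0.5893.
SE = √(0.242019 × 0.00107446) = 0.0161.
z = (0.6043 − 0.5759)/0.0161 = 0.0284/0.0161 = 1.76.
Two-sided p-value ≈ 2·Φ(−1.763) = 0.0779; since p > α = 0.05, fail to reject H₀.

z = 1.76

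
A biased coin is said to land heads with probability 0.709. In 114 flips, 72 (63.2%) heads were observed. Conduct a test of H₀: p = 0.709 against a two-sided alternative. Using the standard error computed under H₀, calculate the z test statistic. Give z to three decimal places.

z = -1.820

p̂ = 72/114 ≈ 0.63158.
Standard error under H₀: √(0.709×0.291/114) = 0.04254.
z = (0.63158 − 0.709)/0.04254 = -0.07742/0.04254 = -1.820.
p-value = 2·P(Z > 1.820) ≈ 0.0688.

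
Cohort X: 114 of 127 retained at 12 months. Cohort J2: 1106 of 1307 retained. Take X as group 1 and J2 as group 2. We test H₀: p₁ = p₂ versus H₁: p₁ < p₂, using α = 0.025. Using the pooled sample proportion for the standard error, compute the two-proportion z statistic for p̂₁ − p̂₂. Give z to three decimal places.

p̂₁ = 114/127 = 0.89764, p̂₂ = 1106/1307 = 0.84621.
Pooled p̂ = (114+1106)/(127+1307) = 1220/1434 = 0.85077.
SE = √(p̂(1−p̂)(1/n₁+1/n₂)) = √(0.85077·0.14923·0.00863913) = √(0.00109684) = 0.03312.
z = (0.89764 − 0.84621)/0.03312 = 0.05143/0.03312 = 1.553.
p-value = P(Z < 1.553) ≈ 0.9398, so at α = 0.025 we fail to reject H₀.

z = 1.553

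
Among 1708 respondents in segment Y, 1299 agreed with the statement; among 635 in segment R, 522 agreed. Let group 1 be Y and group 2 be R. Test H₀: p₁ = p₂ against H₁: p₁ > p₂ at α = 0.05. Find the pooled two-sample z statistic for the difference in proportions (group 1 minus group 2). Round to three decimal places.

p̂₁ = 1299/1708 = 0.76054, p̂₂ = 522/635 = 0.82205.
Pooled p̂ = (1299+522)/(1708+635) = 1821/2343 = 0.77721.
SE = √(p̂(1−p̂)(1/n₁+1/n₂)) = √(0.77721·0.22279·0.00216028) = √(0.000374065) = 0.01934.
z = (0.76054 − 0.82205)/0.01934 = -0.06151/0.01934 = -3.180.
p-value = P(Z > -3.180) ≈ 0.9993. With α = 0.05, fail to reject H₀.

z = -3.180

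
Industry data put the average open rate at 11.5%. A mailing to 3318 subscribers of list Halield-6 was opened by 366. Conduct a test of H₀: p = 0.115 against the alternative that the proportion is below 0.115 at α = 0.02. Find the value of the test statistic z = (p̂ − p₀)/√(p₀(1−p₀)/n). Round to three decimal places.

p̂ = 366/3318 ≈ 0.11031.
SE = √(p₀(1−p₀)/n) = √(0.10178/3318) = 0.00554.
z = (0.11031 − 0.115)/0.00554 = -0.00469/0.00554 = -0.847.
p-value = P(Z < -0.847) ≈ 0.1984; since p > α = 0.02, fail to reject H₀.

z = -0.847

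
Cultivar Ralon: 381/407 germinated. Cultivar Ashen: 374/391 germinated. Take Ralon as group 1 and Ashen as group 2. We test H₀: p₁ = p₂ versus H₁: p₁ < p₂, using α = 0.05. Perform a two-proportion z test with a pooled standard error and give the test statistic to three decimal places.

z = -1.276

p̂₁ = 381/407 ≈ 0.93612, p̂₂ = 374/391 ≈ 0.95652.
Pooled p̂ = (381+374)/(407+391) = 755/798 = 0.94612.
SE = √(0.0509811 × 0.00501455) = 0.01599.
z = (0.93612 − 0.95652)/0.01599 = -0.02040/0.01599 = -1.276.
p-value = P(Z < -1.276) ≈ 0.1010, so at α = 0.05 we fail to reject H₀.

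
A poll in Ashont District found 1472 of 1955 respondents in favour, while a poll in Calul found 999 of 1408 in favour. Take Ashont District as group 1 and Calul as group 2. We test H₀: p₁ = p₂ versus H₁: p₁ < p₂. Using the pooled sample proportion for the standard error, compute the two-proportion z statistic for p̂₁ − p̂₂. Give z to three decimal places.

p̂₁ = 1472/1955 = 0.75294, p̂₂ = 999/1408 = 0.70952.
Pooled p̂ = (1472+999)/(1955+1408) = 2471/3363 = 0.73476.
SE = √(0.194887 × 0.00122174) = 0.01543.
z = (0.75294 − 0.70952)/0.01543 = 0.04342/0.01543 = 2.814.
p-value = P(Z < 2.814) ≈ 0.9976.

z = 2.814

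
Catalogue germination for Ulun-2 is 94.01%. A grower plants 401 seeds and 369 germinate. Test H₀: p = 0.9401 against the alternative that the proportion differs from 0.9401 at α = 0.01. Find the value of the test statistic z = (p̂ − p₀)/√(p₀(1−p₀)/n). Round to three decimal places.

z = -1.679

p̂ = 369/401 = 0.92020.
Standard error under H₀: √(0.9401×0.0599/401) = 0.01185.
z = (0.92020 − 0.9401)/0.01185 = -0.01990/0.01185 = -1.679.
Two-sided p-value ≈ 2·Φ(−1.679) = 0.0931. With α = 0.01, fail to reject H₀.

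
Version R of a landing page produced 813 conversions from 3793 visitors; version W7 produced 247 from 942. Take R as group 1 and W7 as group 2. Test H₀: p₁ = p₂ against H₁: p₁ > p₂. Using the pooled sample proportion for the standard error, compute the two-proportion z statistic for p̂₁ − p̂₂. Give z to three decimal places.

p̂₁ = 813/3793 ≈ 0.214342, p̂₂ = 247/942 ≈ 0.262208.
Pooled p̂ = (813+247)/(3793+942) = 1060/4735 = 0.223865.
SE = √(0.173749 × 0.00132521) = 0.015174.
z = (0.214342 − 0.262208)/0.015174 = -0.047866/0.015174 = -3.154.
p-value = P(Z > -3.154) ≈ 0.9992.

z = -3.154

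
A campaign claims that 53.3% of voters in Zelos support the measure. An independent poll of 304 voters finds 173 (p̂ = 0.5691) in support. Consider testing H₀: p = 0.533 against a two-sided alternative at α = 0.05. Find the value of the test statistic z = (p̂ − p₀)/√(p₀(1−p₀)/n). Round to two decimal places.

z = 1.26

p̂ = 173/304 = 0.5691.
Under H₀, SE = √(0.533·0.467/304) = √(0.000818786) = 0.0286.
z = (0.5691 − 0.533)/0.0286 = 0.0361/0.0286 = 1.26.
p-value = 2·P(Z > 1.261) ≈ 0.2074; since p > α = 0.05, fail to reject H₀.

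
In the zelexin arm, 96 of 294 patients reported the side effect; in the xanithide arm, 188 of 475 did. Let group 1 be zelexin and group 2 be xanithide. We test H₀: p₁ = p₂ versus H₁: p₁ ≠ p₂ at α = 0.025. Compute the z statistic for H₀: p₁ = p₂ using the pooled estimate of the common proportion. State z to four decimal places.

z = -1.9339

p̂₁ = 96/294 ≈ 0.326531, p̂₂ = 188/475 ≈ 0.395789.
Pooled p̂ = (96+188)/(294+475) = 284/769 = 0.369311.
SE = √(0.23292 × 0.00550662) = 0.035813.
z = (0.326531 − 0.395789)/0.035813 = -0.069258/0.035813 = -1.9339.
Two-sided p-value ≈ 2·Φ(−1.934) = 0.0531, so at α = 0.025 we fail to reject H₀.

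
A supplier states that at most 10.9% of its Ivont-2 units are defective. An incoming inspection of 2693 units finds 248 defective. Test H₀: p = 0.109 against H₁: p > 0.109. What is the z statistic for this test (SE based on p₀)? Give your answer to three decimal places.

z = -2.816

p̂ = 248/2693 ≈ 0.092091.
Standard error under H₀: √(0.109×0.891/2693) = 0.006005.
z = (0.092091 − 0.109)/0.006005 = -0.016909/0.006005 = -2.816.
p-value = P(Z > -2.816) ≈ 0.9976.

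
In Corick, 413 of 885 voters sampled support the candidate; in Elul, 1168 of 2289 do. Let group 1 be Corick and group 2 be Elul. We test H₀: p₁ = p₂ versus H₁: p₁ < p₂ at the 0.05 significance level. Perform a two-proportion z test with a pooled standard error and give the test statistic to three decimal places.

p̂₁ = 413/885 ≈ 0.46667, p̂₂ = 1168/2289 ≈ 0.51027.
Pooled p̂ = (413+1168)/(885+2289) = 1581/3174 = 0.49811.
SE = √(0.249996 × 0.00156682) = 0.01979.
z = (0.46667 − 0.51027)/0.01979 = -0.04360/0.01979 = -2.203.
p-value = P(Z < -2.203) ≈ 0.0138. With α = 0.05, reject H₀.

z = -2.203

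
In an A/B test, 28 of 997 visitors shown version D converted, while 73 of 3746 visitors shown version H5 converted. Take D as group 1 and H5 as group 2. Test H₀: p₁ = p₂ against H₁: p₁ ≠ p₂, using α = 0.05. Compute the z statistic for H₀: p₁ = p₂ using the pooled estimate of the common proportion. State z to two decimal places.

z = 1.67

p̂₁ = 28/997 = 0.02808, p̂₂ = 73/3746 = 0.01949.
Pooled p̂ = (28+73)/(997+3746) = 101/4743 = 0.02129.
SE = √(0.0208411 × 0.00126996) = 0.00514.
z = (0.02808 − 0.01949)/0.00514 = 0.00859/0.00514 = 1.67.
p-value = 2·P(Z > 1.671) ≈ 0.0947; since p > α = 0.05, fail to reject H₀.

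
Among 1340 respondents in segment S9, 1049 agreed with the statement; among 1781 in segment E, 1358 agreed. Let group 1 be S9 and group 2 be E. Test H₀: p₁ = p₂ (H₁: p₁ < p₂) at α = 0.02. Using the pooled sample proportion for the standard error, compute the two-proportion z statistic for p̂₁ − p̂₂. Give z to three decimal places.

z = 1.339

p̂₁ = 1049/1340 = 0.782836, p̂₂ = 1358/1781 = 0.762493.
Pooled p̂ = (1049+1358)/(1340+1781) = 2407/3121 = 0.771227.
SE = √(0.176436 × 0.00130775) = 0.015190.
z = (0.782836 − 0.762493)/0.015190 = 0.020343/0.015190 = 1.339.
p-value = P(Z < 1.339) ≈ 0.9098, so at α = 0.02 we fail to reject H₀.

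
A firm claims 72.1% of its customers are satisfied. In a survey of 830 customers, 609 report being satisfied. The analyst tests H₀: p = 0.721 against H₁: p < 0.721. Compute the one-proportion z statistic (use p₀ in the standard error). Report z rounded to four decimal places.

p̂ = 609/830 = 0.733735.
Under H₀, SE = √(0.721·0.279/830) = √(0.00024236) = 0.015568.
z = (0.733735 − 0.721)/0.015568 = 0.012735/0.015568 = 0.8180.

z = 0.8180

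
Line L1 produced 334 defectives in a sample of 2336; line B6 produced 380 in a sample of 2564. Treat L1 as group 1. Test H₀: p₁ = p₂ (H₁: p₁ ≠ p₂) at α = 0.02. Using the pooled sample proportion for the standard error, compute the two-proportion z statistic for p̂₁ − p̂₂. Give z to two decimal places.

p̂₁ = 334/2336 = 0.14298, p̂₂ = 380/2564 = 0.14821.
Pooled p̂ = (334+380)/(2336+2564) = 714/4900 = 0.14571.
SE = √(p̂(1−p̂)(1/n₁+1/n₂)) = √(0.14571·0.85429·0.000818098) = √(0.000101838) = 0.01009.
z = (0.14298 − 0.14821)/0.01009 = -0.00523/0.01009 = -0.52.
p-value = 2·P(Z > 0.518) ≈ 0.6045; since p > α = 0.02, fail to reject H₀.

z = -0.52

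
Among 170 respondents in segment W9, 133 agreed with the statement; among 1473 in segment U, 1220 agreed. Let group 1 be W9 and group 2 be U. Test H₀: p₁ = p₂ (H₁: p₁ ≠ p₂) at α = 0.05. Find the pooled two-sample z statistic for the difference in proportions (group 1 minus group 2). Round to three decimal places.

p̂₁ = 133/170 = 0.78235, p̂₂ = 1220/1473 = 0.82824.
Pooled p̂ = (133+1220)/(170+1473) = 1353/1643 = 0.82349.
SE = √(0.145352 × 0.00656124) = 0.03088.
z = (0.78235 − 0.82824)/0.03088 = -0.04589/0.03088 = -1.486.
Two-sided p-value ≈ 2·Φ(−1.486) = 0.1373; since p > α = 0.05, fail to reject H₀.

z = -1.486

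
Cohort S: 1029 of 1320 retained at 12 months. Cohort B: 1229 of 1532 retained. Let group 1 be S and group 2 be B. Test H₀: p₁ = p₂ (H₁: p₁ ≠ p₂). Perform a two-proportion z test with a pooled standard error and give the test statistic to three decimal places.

z = -1.487

p̂₁ = 1029/1320 = 0.77955, p̂₂ = 1229/1532 = 0.80222.
Pooled p̂ = (1029+1229)/(1320+1532) = 2258/2852 = 0.79173.
SE = √(0.164896 × 0.00141032) = 0.01525.
z = (0.77955 − 0.80222)/0.01525 = -0.02267/0.01525 = -1.487.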